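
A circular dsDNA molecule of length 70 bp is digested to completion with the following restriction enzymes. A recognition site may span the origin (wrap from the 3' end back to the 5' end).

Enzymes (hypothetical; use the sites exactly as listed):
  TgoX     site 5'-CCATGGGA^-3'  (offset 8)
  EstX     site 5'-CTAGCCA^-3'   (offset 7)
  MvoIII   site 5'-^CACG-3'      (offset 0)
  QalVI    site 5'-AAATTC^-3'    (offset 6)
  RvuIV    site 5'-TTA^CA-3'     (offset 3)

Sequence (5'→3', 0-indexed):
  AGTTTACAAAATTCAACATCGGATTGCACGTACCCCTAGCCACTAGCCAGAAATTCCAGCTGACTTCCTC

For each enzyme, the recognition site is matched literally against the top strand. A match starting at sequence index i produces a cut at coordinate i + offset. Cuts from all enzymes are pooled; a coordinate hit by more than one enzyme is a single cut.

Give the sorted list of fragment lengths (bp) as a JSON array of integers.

Scan for sites:
  TgoX (CCATGGGA, off=8): no sites
  EstX (CTAGCCA, off=7): starts [35, 42] → cuts [42, 49]
  MvoIII (CACG, off=0): starts [26] → cuts [26]
  QalVI (AAATTC, off=6): starts [8, 50] → cuts [14, 56]
  RvuIV (TTACA, off=3): starts [3] → cuts [6]

Pooled cuts: [6, 14, 26, 42, 49, 56]

Fragments:
  6→14: 8 bp
  14→26: 12 bp
  26→42: 16 bp
  42→49: 7 bp
  49→56: 7 bp
  56→6 (wrap): 70-56+6 = 20 bp

[7,7,8,12,16,20]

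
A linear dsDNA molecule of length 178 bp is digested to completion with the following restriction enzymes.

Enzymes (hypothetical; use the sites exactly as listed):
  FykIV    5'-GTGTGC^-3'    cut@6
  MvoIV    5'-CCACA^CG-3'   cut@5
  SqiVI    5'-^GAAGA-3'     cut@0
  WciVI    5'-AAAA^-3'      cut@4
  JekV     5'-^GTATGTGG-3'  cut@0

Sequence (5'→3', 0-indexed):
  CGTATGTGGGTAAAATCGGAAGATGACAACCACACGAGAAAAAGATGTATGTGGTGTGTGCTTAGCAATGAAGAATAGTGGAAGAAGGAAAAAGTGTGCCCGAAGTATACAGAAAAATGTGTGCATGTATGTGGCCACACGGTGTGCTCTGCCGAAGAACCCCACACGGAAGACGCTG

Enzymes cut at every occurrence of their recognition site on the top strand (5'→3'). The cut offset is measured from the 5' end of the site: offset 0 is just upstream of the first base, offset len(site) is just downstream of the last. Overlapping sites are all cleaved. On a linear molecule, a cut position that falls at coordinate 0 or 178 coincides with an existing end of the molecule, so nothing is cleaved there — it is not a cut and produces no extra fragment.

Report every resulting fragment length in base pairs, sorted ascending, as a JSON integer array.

[1,1,1,1,2,2,3,3,6,6,7,8,8,8,10,11,12,13,13,14,15,16,17]

Site scan:
  FykIV GTGTGC/6: at [55, 93, 118, 141] ⇒ [61, 99, 124, 147]
  MvoIV CCACACG/5: at [29, 134, 161] ⇒ [34, 139, 166]
  SqiVI GAAGA/0: at [18, 69, 80, 153, 168] ⇒ [18, 69, 80, 153, 168]
  WciVI AAAA/4: at [11, 38, 39, 88, 89, 112, 113] ⇒ [15, 42, 43, 92, 93, 116, 117]
  JekV GTATGTGG/0: at [1, 46, 126] ⇒ [1, 46, 126]

All cut coordinates (distinct, sorted): [1, 15, 18, 34, 42, 43, 46, 61, 69, 80, 92, 93, 99, 116, 117, 124, 126, 139, 147, 153, 166, 168]

Fragment lengths:
  [0,1): 1 bp
  [1,15): 14 bp
  [15,18): 3 bp
  [18,34): 16 bp
  [34,42): 8 bp
  [42,43): 1 bp
  [43,46): 3 bp
  [46,61): 15 bp
  [61,69): 8 bp
  [69,80): 11 bp
  [80,92): 12 bp
  [92,93): 1 bp
  [93,99): 6 bp
  [99,116): 17 bp
  [116,117): 1 bp
  [117,124): 7 bp
  [124,126): 2 bp
  [126,139): 13 bp
  [139,147): 8 bp
  [147,153): 6 bp
  [153,166): 13 bp
  [166,168): 2 bp
  [168,178): 10 bp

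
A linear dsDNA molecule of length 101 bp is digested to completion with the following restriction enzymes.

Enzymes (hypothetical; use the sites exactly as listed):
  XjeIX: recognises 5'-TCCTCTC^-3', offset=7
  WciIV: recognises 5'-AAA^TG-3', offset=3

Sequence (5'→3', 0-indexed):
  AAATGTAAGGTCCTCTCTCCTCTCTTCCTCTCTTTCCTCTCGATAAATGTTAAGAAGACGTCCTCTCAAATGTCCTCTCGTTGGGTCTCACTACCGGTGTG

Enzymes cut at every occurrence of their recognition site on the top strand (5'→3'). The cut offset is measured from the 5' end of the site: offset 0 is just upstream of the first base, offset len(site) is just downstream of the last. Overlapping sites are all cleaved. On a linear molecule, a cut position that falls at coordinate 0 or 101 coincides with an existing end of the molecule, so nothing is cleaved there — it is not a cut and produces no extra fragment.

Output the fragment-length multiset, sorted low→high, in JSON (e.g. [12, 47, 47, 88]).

[3,3,6,7,8,9,9,14,20,22]

Per-enzyme occurrences:
  XjeIX TCCTCTC/7: at [10, 17, 25, 34, 60, 72] ⇒ [17, 24, 32, 41, 67, 79]
  WciIV AAATG/3: at [0, 44, 67] ⇒ [3, 47, 70]

All cut coordinates (distinct, sorted): [3, 17, 24, 32, 41, 47, 67, 70, 79]

Fragment lengths:
  [0,3): 3 bp
  [3,17): 14 bp
  [17,24): 7 bp
  [24,32): 8 bp
  [32,41): 9 bp
  [41,47): 6 bp
  [47,67): 20 bp
  [67,70): 3 bp
  [70,79): 9 bp
  [79,101): 22 bp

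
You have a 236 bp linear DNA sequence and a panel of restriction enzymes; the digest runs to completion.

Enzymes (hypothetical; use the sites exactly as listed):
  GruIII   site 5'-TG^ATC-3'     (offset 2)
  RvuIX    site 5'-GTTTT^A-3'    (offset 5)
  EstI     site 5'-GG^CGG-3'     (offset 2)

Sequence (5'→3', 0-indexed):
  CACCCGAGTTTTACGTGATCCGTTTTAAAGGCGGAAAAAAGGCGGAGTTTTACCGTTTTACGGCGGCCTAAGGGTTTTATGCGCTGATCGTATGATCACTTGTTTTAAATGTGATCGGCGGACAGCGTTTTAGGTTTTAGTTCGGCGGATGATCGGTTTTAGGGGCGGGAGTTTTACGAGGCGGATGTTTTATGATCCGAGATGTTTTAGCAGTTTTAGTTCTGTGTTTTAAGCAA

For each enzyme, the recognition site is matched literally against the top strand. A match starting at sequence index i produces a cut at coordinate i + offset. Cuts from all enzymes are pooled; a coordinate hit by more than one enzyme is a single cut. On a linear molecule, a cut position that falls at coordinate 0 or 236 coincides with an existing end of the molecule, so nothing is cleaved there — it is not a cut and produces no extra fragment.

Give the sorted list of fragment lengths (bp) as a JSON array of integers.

Scan for sites:
  GruIII TGATC/2: at [15, 84, 92, 111, 149, 192] ⇒ [17, 86, 94, 113, 151, 194]
  RvuIX GTTTTA/5: at [7, 21, 46, 54, 73, 101, 126, 133, 155, 170, 186, 203, 212, 225] ⇒ [12, 26, 51, 59, 78, 106, 131, 138, 160, 175, 191, 208, 217, 230]
  EstI GGCGG/2: at [29, 40, 61, 116, 143, 163, 179] ⇒ [31, 42, 63, 118, 145, 165, 181]

All cut coordinates (distinct, sorted): [12, 17, 26, 31, 42, 51, 59, 63, 78, 86, 94, 106, 113, 118, 131, 138, 145, 151, 160, 165, 175, 181, 191, 194, 208, 217, 230]

Fragment lengths:
  [0,12): 12 bp
  [12,17): 5 bp
  [17,26): 9 bp
  [26,31): 5 bp
  [31,42): 11 bp
  [42,51): 9 bp
  [51,59): 8 bp
  [59,63): 4 bp
  [63,78): 15 bp
  [78,86): 8 bp
  [86,94): 8 bp
  [94,106): 12 bp
  [106,113): 7 bp
  [113,118): 5 bp
  [118,131): 13 bp
  [131,138): 7 bp
  [138,145): 7 bp
  [145,151): 6 bp
  [151,160): 9 bp
  [160,165): 5 bp
  [165,175): 10 bp
  [175,181): 6 bp
  [181,191): 10 bp
  [191,194): 3 bp
  [194,208): 14 bp
  [208,217): 9 bp
  [217,230): 13 bp
  [230,236): 6 bp

[3,4,5,5,5,5,6,6,6,7,7,7,8,8,8,9,9,9,9,10,10,11,12,12,13,13,14,15]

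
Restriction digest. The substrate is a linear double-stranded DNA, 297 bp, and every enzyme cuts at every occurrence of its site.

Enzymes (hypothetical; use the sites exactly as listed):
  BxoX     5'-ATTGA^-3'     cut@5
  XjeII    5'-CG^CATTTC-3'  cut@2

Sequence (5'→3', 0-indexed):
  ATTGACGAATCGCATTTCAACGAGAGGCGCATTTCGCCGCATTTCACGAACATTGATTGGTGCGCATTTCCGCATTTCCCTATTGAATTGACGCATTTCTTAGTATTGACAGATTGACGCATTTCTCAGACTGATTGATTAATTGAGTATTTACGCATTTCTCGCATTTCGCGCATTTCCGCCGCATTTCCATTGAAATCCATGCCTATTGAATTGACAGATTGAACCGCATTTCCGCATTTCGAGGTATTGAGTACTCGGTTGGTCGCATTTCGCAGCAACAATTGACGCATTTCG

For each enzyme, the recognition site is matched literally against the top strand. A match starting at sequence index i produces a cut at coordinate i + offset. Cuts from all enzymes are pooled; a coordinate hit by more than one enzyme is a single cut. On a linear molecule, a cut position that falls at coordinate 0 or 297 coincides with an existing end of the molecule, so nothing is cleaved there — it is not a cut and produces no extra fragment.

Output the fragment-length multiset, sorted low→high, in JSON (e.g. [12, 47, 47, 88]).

Per-enzyme occurrences:
  BxoX (ATTGA, off=5): starts [0, 51, 81, 86, 104, 112, 133, 141, 191, 207, 212, 220, 248, 283] → cuts [5, 56, 86, 91, 109, 117, 138, 146, 196, 212, 217, 225, 253, 288]
  XjeII (CGCATTTC, off=2): starts [10, 27, 37, 62, 70, 91, 117, 153, 162, 171, 182, 227, 235, 266, 288] → cuts [12, 29, 39, 64, 72, 93, 119, 155, 164, 173, 184, 229, 237, 268, 290]

Pooled cuts: [5, 12, 29, 39, 56, 64, 72, 86, 91, 93, 109, 117, 119, 138, 146, 155, 164, 173, 184, 196, 212, 217, 225, 229, 237, 253, 268, 288, 290]

Fragments:
  [0,5): 5 bp
  [5,12): 7 bp
  [12,29): 17 bp
  [29,39): 10 bp
  [39,56): 17 bp
  [56,64): 8 bp
  [64,72): 8 bp
  [72,86): 14 bp
  [86,91): 5 bp
  [91,93): 2 bp
  [93,109): 16 bp
  [109,117): 8 bp
  [117,119): 2 bp
  [119,138): 19 bp
  [138,146): 8 bp
  [146,155): 9 bp
  [155,164): 9 bp
  [164,173): 9 bp
  [173,184): 11 bp
  [184,196): 12 bp
  [196,212): 16 bp
  [212,217): 5 bp
  [217,225): 8 bp
  [225,229): 4 bp
  [229,237): 8 bp
  [237,253): 16 bp
  [253,268): 15 bp
  [268,288): 20 bp
  [288,290): 2 bp
  [290,297): 7 bp

[2,2,2,4,5,5,5,7,7,8,8,8,8,8,8,9,9,9,10,11,12,14,15,16,16,16,17,17,19,20]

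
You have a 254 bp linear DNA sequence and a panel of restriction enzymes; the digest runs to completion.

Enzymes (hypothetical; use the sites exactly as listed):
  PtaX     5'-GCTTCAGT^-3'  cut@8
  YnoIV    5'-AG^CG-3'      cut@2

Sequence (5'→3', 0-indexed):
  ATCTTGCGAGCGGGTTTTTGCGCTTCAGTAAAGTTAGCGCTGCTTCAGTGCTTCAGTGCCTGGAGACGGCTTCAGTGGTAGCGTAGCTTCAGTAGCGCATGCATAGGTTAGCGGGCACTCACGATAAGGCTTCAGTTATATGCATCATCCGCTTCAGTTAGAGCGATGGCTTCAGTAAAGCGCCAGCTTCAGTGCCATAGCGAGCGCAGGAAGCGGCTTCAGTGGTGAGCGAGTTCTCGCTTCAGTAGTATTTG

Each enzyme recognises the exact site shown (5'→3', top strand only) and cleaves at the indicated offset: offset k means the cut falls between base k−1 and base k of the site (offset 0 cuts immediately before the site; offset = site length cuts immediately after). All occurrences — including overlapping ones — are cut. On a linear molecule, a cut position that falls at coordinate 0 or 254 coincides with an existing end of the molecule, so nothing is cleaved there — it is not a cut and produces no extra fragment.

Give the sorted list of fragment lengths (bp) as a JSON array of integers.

Per-enzyme occurrences:
  PtaX (GCTTCAGT, off=8): starts [21, 41, 49, 68, 85, 128, 150, 168, 185, 215, 238] → cuts [29, 49, 57, 76, 93, 136, 158, 176, 193, 223, 246]
  YnoIV (AGCG, off=2): starts [8, 35, 79, 93, 109, 161, 178, 198, 202, 211, 227] → cuts [10, 37, 81, 95, 111, 163, 180, 200, 204, 213, 229]

All cut coordinates (distinct, sorted): [10, 29, 37, 49, 57, 76, 81, 93, 95, 111, 136, 158, 163, 176, 180, 193, 200, 204, 213, 223, 229, 246]

Fragment lengths:
  [0,10): 10 bp
  [10,29): 19 bp
  [29,37): 8 bp
  [37,49): 12 bp
  [49,57): 8 bp
  [57,76): 19 bp
  [76,81): 5 bp
  [81,93): 12 bp
  [93,95): 2 bp
  [95,111): 16 bp
  [111,136): 25 bp
  [136,158): 22 bp
  [158,163): 5 bp
  [163,176): 13 bp
  [176,180): 4 bp
  [180,193): 13 bp
  [193,200): 7 bp
  [200,204): 4 bp
  [204,213): 9 bp
  [213,223): 10 bp
  [223,229): 6 bp
  [229,246): 17 bp
  [246,254): 8 bp

[2,4,4,5,5,6,7,8,8,8,9,10,10,12,12,13,13,16,17,19,19,22,25]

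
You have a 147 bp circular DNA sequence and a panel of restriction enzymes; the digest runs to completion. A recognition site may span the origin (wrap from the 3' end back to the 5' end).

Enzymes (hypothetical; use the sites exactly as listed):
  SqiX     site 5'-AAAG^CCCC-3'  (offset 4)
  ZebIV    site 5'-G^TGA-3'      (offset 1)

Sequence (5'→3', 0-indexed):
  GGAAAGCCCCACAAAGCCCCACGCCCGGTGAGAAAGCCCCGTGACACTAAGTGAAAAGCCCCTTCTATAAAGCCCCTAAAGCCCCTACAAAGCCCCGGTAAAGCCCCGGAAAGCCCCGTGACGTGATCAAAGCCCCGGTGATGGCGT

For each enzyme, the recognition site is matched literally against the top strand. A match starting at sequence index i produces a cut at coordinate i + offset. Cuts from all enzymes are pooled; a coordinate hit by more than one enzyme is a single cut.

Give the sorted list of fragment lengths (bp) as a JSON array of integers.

Scan for sites:
  SqiX AAAGCCCC/4: at [2, 12, 32, 54, 68, 77, 88, 99, 109, 128] ⇒ [6, 16, 36, 58, 72, 81, 92, 103, 113, 132]
  ZebIV GTGA/1: at [27, 40, 50, 117, 122, 137] ⇒ [28, 41, 51, 118, 123, 138]

Pooled cuts: [6, 16, 28, 36, 41, 51, 58, 72, 81, 92, 103, 113, 118, 123, 132, 138]

Fragments:
  6→16: 10 bp
  16→28: 12 bp
  28→36: 8 bp
  36→41: 5 bp
  41→51: 10 bp
  51→58: 7 bp
  58→72: 14 bp
  72→81: 9 bp
  81→92: 11 bp
  92→103: 11 bp
  103→113: 10 bp
  113→118: 5 bp
  118→123: 5 bp
  123→132: 9 bp
  132→138: 6 bp
  138→6 (wrap): 147-138+6 = 15 bp

[5,5,5,6,7,8,9,9,10,10,10,11,11,12,14,15]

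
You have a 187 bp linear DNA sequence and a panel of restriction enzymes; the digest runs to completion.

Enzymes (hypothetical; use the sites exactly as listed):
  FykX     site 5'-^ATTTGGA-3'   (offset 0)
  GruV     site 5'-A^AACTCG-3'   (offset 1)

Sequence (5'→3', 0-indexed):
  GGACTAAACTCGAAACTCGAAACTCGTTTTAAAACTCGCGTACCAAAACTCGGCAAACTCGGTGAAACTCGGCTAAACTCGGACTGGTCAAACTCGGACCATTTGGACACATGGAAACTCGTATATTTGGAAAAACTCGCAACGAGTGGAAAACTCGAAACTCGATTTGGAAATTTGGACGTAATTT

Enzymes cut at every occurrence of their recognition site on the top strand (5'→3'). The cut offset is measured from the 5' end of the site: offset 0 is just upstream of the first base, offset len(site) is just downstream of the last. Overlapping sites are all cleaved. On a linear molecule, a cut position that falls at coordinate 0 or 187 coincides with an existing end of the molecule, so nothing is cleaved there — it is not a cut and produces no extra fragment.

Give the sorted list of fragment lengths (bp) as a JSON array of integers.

[6,6,7,7,7,8,9,9,9,10,10,10,12,14,15,15,15,18]

Site scan:
  FykX ATTTGGA/0: at [100, 124, 164, 172] ⇒ [100, 124, 164, 172]
  GruV AAACTCG/1: at [5, 12, 19, 31, 45, 54, 64, 74, 89, 114, 132, 150, 157] ⇒ [6, 13, 20, 32, 46, 55, 65, 75, 90, 115, 133, 151, 158]

Pooled cuts: [6, 13, 20, 32, 46, 55, 65, 75, 90, 100, 115, 124, 133, 151, 158, 164, 172]

Fragment lengths:
  [0,6): 6 bp
  [6,13): 7 bp
  [13,20): 7 bp
  [20,32): 12 bp
  [32,46): 14 bp
  [46,55): 9 bp
  [55,65): 10 bp
  [65,75): 10 bp
  [75,90): 15 bp
  [90,100): 10 bp
  [100,115): 15 bp
  [115,124): 9 bp
  [124,133): 9 bp
  [133,151): 18 bp
  [151,158): 7 bp
  [158,164): 6 bp
  [164,172): 8 bp
  [172,187): 15 bp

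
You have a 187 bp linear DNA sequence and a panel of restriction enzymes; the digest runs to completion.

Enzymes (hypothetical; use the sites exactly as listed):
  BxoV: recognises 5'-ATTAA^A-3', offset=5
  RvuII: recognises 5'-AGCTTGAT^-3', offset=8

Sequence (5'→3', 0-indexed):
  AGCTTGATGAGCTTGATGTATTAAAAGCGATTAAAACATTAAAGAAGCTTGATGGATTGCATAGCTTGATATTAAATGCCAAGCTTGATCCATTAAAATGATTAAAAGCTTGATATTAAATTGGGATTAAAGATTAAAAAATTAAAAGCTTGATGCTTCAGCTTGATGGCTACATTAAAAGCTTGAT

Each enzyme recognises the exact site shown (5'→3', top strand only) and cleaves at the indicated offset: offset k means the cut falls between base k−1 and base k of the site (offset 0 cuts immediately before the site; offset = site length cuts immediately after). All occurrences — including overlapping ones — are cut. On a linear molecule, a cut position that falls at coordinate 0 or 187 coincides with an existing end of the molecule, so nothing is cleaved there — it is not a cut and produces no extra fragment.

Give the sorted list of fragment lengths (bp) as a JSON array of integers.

Site scan:
  BxoV (ATTAAA, off=5): starts [19, 29, 37, 70, 91, 100, 114, 125, 132, 140, 173] → cuts [24, 34, 42, 75, 96, 105, 119, 130, 137, 145, 178]
  RvuII (AGCTTGAT, off=8): starts [0, 9, 45, 62, 81, 106, 146, 159, 179] → cuts [8, 17, 53, 70, 89, 114, 154, 167] (position 187 is a terminus of the linear molecule — no cut)

All cut coordinates (distinct, sorted): [8, 17, 24, 34, 42, 53, 70, 75, 89, 96, 105, 114, 119, 130, 137, 145, 154, 167, 178]

Fragments:
  [0,8): 8 bp
  [8,17): 9 bp
  [17,24): 7 bp
  [24,34): 10 bp
  [34,42): 8 bp
  [42,53): 11 bp
  [53,70): 17 bp
  [70,75): 5 bp
  [75,89): 14 bp
  [89,96): 7 bp
  [96,105): 9 bp
  [105,114): 9 bp
  [114,119): 5 bp
  [119,130): 11 bp
  [130,137): 7 bp
  [137,145): 8 bp
  [145,154): 9 bp
  [154,167): 13 bp
  [167,178): 11 bp
  [178,187): 9 bp

[5,5,7,7,7,8,8,8,9,9,9,9,9,10,11,11,11,13,14,17]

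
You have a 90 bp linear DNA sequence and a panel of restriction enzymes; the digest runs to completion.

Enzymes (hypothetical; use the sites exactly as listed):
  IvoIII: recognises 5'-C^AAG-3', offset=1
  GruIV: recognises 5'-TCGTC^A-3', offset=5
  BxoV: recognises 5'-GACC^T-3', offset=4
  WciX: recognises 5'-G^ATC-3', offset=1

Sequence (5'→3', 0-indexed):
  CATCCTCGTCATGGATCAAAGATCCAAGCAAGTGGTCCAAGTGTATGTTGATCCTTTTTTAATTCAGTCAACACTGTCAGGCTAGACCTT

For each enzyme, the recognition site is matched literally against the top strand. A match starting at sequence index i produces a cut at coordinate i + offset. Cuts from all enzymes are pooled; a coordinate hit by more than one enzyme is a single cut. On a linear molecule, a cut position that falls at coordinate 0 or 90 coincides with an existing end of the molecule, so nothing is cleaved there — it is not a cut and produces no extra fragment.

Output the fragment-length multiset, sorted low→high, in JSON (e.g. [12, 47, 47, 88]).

Scan for sites:
  IvoIII (CAAG, off=1): starts [24, 28, 37] → cuts [25, 29, 38]
  GruIV (TCGTCA, off=5): starts [5] → cuts [10]
  BxoV (GACCT, off=4): starts [84] → cuts [88]
  WciX (GATC, off=1): starts [13, 20, 49] → cuts [14, 21, 50]

All cut coordinates (distinct, sorted): [10, 14, 21, 25, 29, 38, 50, 88]

Fragment lengths:
  [0,10): 10 bp
  [10,14): 4 bp
  [14,21): 7 bp
  [21,25): 4 bp
  [25,29): 4 bp
  [29,38): 9 bp
  [38,50): 12 bp
  [50,88): 38 bp
  [88,90): 2 bp

[2,4,4,4,7,9,10,12,38]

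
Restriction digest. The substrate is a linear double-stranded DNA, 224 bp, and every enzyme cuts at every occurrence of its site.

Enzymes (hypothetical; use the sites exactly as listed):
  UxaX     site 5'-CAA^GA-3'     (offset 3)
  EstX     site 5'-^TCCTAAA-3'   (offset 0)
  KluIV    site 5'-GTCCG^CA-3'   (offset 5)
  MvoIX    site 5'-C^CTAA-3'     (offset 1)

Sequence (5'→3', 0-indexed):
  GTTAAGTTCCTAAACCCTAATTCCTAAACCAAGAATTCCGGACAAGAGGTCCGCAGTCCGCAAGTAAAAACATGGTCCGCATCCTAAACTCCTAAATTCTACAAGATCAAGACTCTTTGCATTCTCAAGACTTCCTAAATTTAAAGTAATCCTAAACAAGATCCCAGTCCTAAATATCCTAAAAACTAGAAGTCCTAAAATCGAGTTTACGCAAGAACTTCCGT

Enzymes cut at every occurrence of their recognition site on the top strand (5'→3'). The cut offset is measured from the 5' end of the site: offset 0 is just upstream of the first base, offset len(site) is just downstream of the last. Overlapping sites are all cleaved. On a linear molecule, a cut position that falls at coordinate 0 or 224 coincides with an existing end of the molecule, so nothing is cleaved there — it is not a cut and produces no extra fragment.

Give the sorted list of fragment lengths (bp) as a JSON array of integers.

[2,2,2,2,2,2,2,2,2,2,4,5,6,6,7,7,7,7,8,8,8,9,10,13,13,14,15,18,19,20]

Per-enzyme occurrences:
  UxaX (CAAGA, off=3): starts [29, 42, 101, 107, 125, 156, 211] → cuts [32, 45, 104, 110, 128, 159, 214]
  EstX (TCCTAAA, off=0): starts [7, 21, 81, 89, 132, 149, 167, 176, 192] → cuts [7, 21, 81, 89, 132, 149, 167, 176, 192]
  KluIV (GTCCGCA, off=5): starts [48, 55, 74] → cuts [53, 60, 79]
  MvoIX (CCTAA, off=1): starts [8, 15, 22, 82, 90, 133, 150, 168, 177, 193] → cuts [9, 16, 23, 83, 91, 134, 151, 169, 178, 194]

Pooled cuts: [7, 9, 16, 21, 23, 32, 45, 53, 60, 79, 81, 83, 89, 91, 104, 110, 128, 132, 134, 149, 151, 159, 167, 169, 176, 178, 192, 194, 214]

Fragment lengths:
  [0,7): 7 bp
  [7,9): 2 bp
  [9,16): 7 bp
  [16,21): 5 bp
  [21,23): 2 bp
  [23,32): 9 bp
  [32,45): 13 bp
  [45,53): 8 bp
  [53,60): 7 bp
  [60,79): 19 bp
  [79,81): 2 bp
  [81,83): 2 bp
  [83,89): 6 bp
  [89,91): 2 bp
  [91,104): 13 bp
  [104,110): 6 bp
  [110,128): 18 bp
  [128,132): 4 bp
  [132,134): 2 bp
  [134,149): 15 bp
  [149,151): 2 bp
  [151,159): 8 bp
  [159,167): 8 bp
  [167,169): 2 bp
  [169,176): 7 bp
  [176,178): 2 bp
  [178,192): 14 bp
  [192,194): 2 bp
  [194,214): 20 bp
  [214,224): 10 bp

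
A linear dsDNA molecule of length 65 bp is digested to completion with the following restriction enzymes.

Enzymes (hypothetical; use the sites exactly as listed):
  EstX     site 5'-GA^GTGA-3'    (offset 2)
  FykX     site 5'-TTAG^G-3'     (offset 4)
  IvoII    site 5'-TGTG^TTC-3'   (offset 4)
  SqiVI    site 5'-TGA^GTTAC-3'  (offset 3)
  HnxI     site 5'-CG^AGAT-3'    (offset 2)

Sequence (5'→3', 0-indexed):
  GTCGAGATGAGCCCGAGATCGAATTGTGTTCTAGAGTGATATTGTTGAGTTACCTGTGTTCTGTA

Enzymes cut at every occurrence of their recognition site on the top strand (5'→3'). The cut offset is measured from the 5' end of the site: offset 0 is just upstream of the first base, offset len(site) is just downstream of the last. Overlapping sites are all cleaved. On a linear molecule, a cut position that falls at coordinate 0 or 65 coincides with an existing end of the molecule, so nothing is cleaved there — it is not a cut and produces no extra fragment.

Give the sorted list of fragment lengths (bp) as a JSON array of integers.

Per-enzyme occurrences:
  EstX (GAGTGA, off=2): starts [33] → cuts [35]
  FykX (TTAGG, off=4): no sites
  IvoII (TGTGTTC, off=4): starts [24, 54] → cuts [28, 58]
  SqiVI (TGAGTTAC, off=3): starts [45] → cuts [48]
  HnxI (CGAGAT, off=2): starts [2, 13] → cuts [4, 15]

All cut coordinates (distinct, sorted): [4, 15, 28, 35, 48, 58]

Fragments:
  [0,4): 4 bp
  [4,15): 11 bp
  [15,28): 13 bp
  [28,35): 7 bp
  [35,48): 13 bp
  [48,58): 10 bp
  [58,65): 7 bp

[4,7,7,10,11,13,13]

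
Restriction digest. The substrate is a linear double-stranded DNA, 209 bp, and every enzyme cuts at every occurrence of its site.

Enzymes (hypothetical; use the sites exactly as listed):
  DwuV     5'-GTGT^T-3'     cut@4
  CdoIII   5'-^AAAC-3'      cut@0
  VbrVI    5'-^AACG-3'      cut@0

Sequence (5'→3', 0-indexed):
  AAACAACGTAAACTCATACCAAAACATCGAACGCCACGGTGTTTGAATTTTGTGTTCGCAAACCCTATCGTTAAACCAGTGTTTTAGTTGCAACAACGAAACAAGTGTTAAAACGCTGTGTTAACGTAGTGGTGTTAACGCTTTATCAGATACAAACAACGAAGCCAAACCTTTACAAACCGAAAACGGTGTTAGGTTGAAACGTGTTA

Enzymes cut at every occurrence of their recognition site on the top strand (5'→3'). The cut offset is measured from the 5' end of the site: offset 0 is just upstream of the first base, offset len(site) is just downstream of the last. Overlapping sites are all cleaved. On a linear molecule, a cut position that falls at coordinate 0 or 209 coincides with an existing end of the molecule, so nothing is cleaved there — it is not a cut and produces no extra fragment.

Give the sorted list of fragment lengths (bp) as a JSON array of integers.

Per-enzyme occurrences:
  DwuV (GTGTT, off=4): starts [38, 51, 78, 104, 117, 131, 188, 203] → cuts [42, 55, 82, 108, 121, 135, 192, 207]
  CdoIII (AAAC, off=0): starts [0, 9, 21, 59, 72, 98, 110, 153, 166, 176, 183, 199] → cuts [9, 21, 59, 72, 98, 110, 153, 166, 176, 183, 199] (position 0 is a terminus of the linear molecule — no cut)
  VbrVI (AACG, off=0): starts [4, 29, 94, 111, 122, 136, 157, 184, 200] → cuts [4, 29, 94, 111, 122, 136, 157, 184, 200]

All cut coordinates (distinct, sorted): [4, 9, 21, 29, 42, 55, 59, 72, 82, 94, 98, 108, 110, 111, 121, 122, 135, 136, 153, 157, 166, 176, 183, 184, 192, 199, 200, 207]

Fragment lengths:
  [0,4): 4 bp
  [4,9): 5 bp
  [9,21): 12 bp
  [21,29): 8 bp
  [29,42): 13 bp
  [42,55): 13 bp
  [55,59): 4 bp
  [59,72): 13 bp
  [72,82): 10 bp
  [82,94): 12 bp
  [94,98): 4 bp
  [98,108): 10 bp
  [108,110): 2 bp
  [110,111): 1 bp
  [111,121): 10 bp
  [121,122): 1 bp
  [122,135): 13 bp
  [135,136): 1 bp
  [136,153): 17 bp
  [153,157): 4 bp
  [157,166): 9 bp
  [166,176): 10 bp
  [176,183): 7 bp
  [183,184): 1 bp
  [184,192): 8 bp
  [192,199): 7 bp
  [199,200): 1 bp
  [200,207): 7 bp
  [207,209): 2 bp

[1,1,1,1,1,2,2,4,4,4,4,5,7,7,7,8,8,9,10,10,10,10,12,12,13,13,13,13,17]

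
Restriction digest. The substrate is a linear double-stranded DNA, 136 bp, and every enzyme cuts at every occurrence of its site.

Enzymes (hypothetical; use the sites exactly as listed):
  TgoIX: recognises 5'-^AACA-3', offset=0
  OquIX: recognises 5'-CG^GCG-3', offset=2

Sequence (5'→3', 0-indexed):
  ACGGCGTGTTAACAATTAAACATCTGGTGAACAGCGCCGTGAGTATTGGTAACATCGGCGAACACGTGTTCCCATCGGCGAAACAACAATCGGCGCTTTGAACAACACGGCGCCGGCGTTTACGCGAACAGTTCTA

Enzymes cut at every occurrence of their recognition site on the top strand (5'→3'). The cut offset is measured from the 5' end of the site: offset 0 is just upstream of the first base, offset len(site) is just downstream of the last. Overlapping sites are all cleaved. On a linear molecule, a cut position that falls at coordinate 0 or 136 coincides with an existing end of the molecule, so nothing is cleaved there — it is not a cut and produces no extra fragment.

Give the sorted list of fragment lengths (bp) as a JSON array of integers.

Site scan:
  TgoIX (AACA, off=0): starts [10, 18, 29, 50, 60, 81, 84, 100, 103, 126] → cuts [10, 18, 29, 50, 60, 81, 84, 100, 103, 126]
  OquIX (CGGCG, off=2): starts [1, 55, 75, 90, 107, 113] → cuts [3, 57, 77, 92, 109, 115]

Pooled cuts: [3, 10, 18, 29, 50, 57, 60, 77, 81, 84, 92, 100, 103, 109, 115, 126]

Fragments:
  [0,3): 3 bp
  [3,10): 7 bp
  [10,18): 8 bp
  [18,29): 11 bp
  [29,50): 21 bp
  [50,57): 7 bp
  [57,60): 3 bp
  [60,77): 17 bp
  [77,81): 4 bp
  [81,84): 3 bp
  [84,92): 8 bp
  [92,100): 8 bp
  [100,103): 3 bp
  [103,109): 6 bp
  [109,115): 6 bp
  [115,126): 11 bp
  [126,136): 10 bp

[3,3,3,3,4,6,6,7,7,8,8,8,10,11,11,17,21]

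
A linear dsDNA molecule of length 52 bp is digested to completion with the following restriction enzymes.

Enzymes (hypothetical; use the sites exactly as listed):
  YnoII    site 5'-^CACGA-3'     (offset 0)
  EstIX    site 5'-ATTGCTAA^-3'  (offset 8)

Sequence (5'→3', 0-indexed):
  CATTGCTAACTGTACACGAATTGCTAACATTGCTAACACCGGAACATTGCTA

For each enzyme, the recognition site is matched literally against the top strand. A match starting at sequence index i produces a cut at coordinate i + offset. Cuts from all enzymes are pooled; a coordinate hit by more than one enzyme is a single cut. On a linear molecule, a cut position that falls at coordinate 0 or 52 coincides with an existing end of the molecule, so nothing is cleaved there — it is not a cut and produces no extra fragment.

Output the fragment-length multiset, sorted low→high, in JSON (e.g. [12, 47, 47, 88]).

[5,9,9,13,16]

Per-enzyme occurrences:
  YnoII (CACGA, off=0): starts [14] → cuts [14]
  EstIX (ATTGCTAA, off=8): starts [1, 19, 28] → cuts [9, 27, 36]

Pooled cuts: [9, 14, 27, 36]

Fragments:
  [0,9): 9 bp
  [9,14): 5 bp
  [14,27): 13 bp
  [27,36): 9 bp
  [36,52): 16 bp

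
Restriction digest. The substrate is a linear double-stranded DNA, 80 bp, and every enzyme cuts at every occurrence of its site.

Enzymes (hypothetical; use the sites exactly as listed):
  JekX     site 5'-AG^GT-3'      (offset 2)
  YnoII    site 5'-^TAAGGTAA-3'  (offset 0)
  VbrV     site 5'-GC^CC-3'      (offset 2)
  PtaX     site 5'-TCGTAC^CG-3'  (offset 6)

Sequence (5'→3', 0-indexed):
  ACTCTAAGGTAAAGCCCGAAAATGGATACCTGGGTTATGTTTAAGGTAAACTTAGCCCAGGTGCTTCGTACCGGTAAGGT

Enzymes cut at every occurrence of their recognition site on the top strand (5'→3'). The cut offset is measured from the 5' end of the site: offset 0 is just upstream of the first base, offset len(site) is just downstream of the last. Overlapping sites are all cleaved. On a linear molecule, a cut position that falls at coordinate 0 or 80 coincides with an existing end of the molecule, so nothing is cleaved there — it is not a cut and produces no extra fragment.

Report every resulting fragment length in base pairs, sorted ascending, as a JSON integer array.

[2,4,4,4,4,7,7,11,11,26]

Per-enzyme occurrences:
  JekX (AGGT, off=2): starts [6, 43, 58, 76] → cuts [8, 45, 60, 78]
  YnoII (TAAGGTAA, off=0): starts [4, 41] → cuts [4, 41]
  VbrV (GCCC, off=2): starts [13, 54] → cuts [15, 56]
  PtaX (TCGTACCG, off=6): starts [65] → cuts [71]

Pooled cuts: [4, 8, 15, 41, 45, 56, 60, 71, 78]

Fragments:
  [0,4): 4 bp
  [4,8): 4 bp
  [8,15): 7 bp
  [15,41): 26 bp
  [41,45): 4 bp
  [45,56): 11 bp
  [56,60): 4 bp
  [60,71): 11 bp
  [71,78): 7 bp
  [78,80): 2 bp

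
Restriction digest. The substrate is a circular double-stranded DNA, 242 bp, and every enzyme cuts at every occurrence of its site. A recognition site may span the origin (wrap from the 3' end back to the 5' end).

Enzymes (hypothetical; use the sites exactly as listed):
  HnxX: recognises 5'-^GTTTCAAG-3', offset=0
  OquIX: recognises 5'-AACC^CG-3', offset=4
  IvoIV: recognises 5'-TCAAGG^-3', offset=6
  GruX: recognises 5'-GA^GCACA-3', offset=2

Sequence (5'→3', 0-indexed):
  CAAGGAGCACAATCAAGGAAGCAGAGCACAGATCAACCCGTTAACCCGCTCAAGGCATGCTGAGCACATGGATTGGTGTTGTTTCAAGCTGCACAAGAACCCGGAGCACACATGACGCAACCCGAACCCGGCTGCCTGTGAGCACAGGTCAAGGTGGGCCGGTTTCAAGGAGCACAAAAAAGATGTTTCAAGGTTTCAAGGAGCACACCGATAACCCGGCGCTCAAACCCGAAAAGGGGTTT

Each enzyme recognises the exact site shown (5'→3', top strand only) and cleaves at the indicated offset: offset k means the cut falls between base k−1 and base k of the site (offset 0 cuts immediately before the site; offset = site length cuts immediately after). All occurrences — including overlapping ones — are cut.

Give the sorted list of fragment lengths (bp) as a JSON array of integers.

[1,1,1,1,4,6,7,7,8,8,8,8,9,9,9,9,12,13,13,13,13,13,14,17,17,21]

Scan for sites:
  HnxX GTTTCAAG/0: at [80, 161, 184, 192, 238] ⇒ [80, 161, 184, 192, 238]
  OquIX AACCCG/4: at [34, 42, 97, 118, 124, 212, 225] ⇒ [38, 46, 101, 122, 128, 216, 229]
  IvoIV TCAAGG/6: at [12, 49, 148, 164, 187, 195, 241] ⇒ [5, 18, 55, 154, 170, 193, 201]
  GruX GAGCACA/2: at [4, 23, 61, 103, 139, 169, 200] ⇒ [6, 25, 63, 105, 141, 171, 202]

Pooled cuts: [5, 6, 18, 25, 38, 46, 55, 63, 80, 101, 105, 122, 128, 141, 154, 161, 170, 171, 184, 192, 193, 201, 202, 216, 229, 238]

Fragments:
  5→6: 1 bp
  6→18: 12 bp
  18→25: 7 bp
  25→38: 13 bp
  38→46: 8 bp
  46→55: 9 bp
  55→63: 8 bp
  63→80: 17 bp
  80→101: 21 bp
  101→105: 4 bp
  105→122: 17 bp
  122→128: 6 bp
  128→141: 13 bp
  141→154: 13 bp
  154→161: 7 bp
  161→170: 9 bp
  170→171: 1 bp
  171→184: 13 bp
  184→192: 8 bp
  192→193: 1 bp
  193→201: 8 bp
  201→202: 1 bp
  202→216: 14 bp
  216→229: 13 bp
  229→238: 9 bp
  238→5 (wrap): 242-238+5 = 9 bp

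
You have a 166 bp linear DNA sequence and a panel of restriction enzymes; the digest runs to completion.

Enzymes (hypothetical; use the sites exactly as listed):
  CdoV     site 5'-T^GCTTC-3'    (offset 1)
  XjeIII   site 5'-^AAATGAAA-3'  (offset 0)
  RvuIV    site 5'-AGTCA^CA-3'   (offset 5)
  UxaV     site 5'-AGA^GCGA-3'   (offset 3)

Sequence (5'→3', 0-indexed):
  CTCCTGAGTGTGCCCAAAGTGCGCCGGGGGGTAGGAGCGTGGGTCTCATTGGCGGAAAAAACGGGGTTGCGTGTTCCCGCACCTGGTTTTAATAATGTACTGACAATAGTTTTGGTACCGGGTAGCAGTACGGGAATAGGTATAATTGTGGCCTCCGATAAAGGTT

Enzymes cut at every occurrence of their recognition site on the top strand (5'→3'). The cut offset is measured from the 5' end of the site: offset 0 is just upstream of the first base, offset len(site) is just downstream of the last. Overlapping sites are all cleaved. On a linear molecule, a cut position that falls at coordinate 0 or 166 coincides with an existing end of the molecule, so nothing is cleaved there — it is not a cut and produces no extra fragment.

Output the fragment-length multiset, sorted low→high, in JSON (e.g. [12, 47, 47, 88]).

Scan for sites:
  CdoV (TGCTTC, off=1): no sites
  XjeIII (AAATGAAA, off=0): no sites
  RvuIV (AGTCACA, off=5): no sites
  UxaV (AGAGCGA, off=3): no sites

Pooled cuts: ∅

Fragments:
  no cuts → one linear fragment of 166 bp

[166]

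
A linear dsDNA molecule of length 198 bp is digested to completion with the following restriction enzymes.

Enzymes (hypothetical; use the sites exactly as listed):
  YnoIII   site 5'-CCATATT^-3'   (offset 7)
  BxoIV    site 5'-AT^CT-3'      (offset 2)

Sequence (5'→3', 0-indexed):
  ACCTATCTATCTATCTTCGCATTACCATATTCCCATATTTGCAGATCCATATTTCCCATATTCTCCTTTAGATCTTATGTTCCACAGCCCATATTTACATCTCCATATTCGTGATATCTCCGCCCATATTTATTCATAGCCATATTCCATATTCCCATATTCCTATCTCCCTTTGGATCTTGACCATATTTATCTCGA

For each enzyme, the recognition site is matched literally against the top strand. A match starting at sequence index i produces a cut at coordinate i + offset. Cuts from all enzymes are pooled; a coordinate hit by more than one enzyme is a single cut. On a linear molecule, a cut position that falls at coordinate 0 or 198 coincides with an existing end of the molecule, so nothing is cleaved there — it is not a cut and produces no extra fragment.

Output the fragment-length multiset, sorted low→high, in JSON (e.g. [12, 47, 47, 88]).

Per-enzyme occurrences:
  YnoIII (CCATATT, off=7): starts [24, 32, 46, 55, 88, 102, 123, 139, 146, 154, 183] → cuts [31, 39, 53, 62, 95, 109, 130, 146, 153, 161, 190]
  BxoIV (ATCT, off=2): starts [4, 8, 12, 71, 98, 115, 164, 176, 191] → cuts [6, 10, 14, 73, 100, 117, 166, 178, 193]

All cut coordinates (distinct, sorted): [6, 10, 14, 31, 39, 53, 62, 73, 95, 100, 109, 117, 130, 146, 153, 161, 166, 178, 190, 193]

Fragments:
  [0,6): 6 bp
  [6,10): 4 bp
  [10,14): 4 bp
  [14,31): 17 bp
  [31,39): 8 bp
  [39,53): 14 bp
  [53,62): 9 bp
  [62,73): 11 bp
  [73,95): 22 bp
  [95,100): 5 bp
  [100,109): 9 bp
  [109,117): 8 bp
  [117,130): 13 bp
  [130,146): 16 bp
  [146,153): 7 bp
  [153,161): 8 bp
  [161,166): 5 bp
  [166,178): 12 bp
  [178,190): 12 bp
  [190,193): 3 bp
  [193,198): 5 bp

[3,4,4,5,5,5,6,7,8,8,8,9,9,11,12,12,13,14,16,17,22]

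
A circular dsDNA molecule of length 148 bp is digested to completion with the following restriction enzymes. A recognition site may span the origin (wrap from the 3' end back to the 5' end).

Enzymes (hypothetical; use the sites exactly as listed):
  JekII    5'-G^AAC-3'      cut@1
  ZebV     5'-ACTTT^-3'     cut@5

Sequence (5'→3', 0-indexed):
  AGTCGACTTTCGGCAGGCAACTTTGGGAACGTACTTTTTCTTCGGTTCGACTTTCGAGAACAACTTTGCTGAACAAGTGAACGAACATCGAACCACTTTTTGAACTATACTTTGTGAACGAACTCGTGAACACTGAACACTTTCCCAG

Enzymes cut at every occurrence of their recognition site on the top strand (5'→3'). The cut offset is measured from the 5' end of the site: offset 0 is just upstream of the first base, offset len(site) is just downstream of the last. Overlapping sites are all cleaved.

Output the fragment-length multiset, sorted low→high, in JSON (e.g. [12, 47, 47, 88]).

[3,3,3,4,4,4,4,7,7,8,8,8,9,9,10,11,14,15,17]

Site scan:
  JekII GAAC/1: at [26, 57, 70, 78, 82, 89, 101, 115, 119, 127, 134] ⇒ [27, 58, 71, 79, 83, 90, 102, 116, 120, 128, 135]
  ZebV ACTTT/5: at [5, 19, 32, 49, 62, 94, 108, 138] ⇒ [10, 24, 37, 54, 67, 99, 113, 143]

Pooled cuts: [10, 24, 27, 37, 54, 58, 67, 71, 79, 83, 90, 99, 102, 113, 116, 120, 128, 135, 143]

Fragment lengths:
  10→24: 14 bp
  24→27: 3 bp
  27→37: 10 bp
  37→54: 17 bp
  54→58: 4 bp
  58→67: 9 bp
  67→71: 4 bp
  71→79: 8 bp
  79→83: 4 bp
  83→90: 7 bp
  90→99: 9 bp
  99→102: 3 bp
  102→113: 11 bp
  113→116: 3 bp
  116→120: 4 bp
  120→128: 8 bp
  128→135: 7 bp
  135→143: 8 bp
  143→10 (wrap): 148-143+10 = 15 bp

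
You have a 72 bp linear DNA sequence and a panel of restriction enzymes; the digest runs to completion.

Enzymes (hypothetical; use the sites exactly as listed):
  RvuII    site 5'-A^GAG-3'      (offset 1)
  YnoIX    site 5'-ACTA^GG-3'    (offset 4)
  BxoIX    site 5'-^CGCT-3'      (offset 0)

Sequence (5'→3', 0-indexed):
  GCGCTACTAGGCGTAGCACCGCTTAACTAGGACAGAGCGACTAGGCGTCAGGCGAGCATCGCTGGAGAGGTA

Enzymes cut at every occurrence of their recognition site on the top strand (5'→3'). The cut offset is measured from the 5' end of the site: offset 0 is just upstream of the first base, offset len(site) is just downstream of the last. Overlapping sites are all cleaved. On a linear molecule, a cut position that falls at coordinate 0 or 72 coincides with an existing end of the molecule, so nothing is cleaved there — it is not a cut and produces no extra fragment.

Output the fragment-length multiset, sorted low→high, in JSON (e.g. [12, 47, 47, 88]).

Per-enzyme occurrences:
  RvuII (AGAG, off=1): starts [33, 65] → cuts [34, 66]
  YnoIX (ACTAGG, off=4): starts [5, 25, 39] → cuts [9, 29, 43]
  BxoIX (CGCT, off=0): starts [1, 19, 59] → cuts [1, 19, 59]

Pooled cuts: [1, 9, 19, 29, 34, 43, 59, 66]

Fragments:
  [0,1): 1 bp
  [1,9): 8 bp
  [9,19): 10 bp
  [19,29): 10 bp
  [29,34): 5 bp
  [34,43): 9 bp
  [43,59): 16 bp
  [59,66): 7 bp
  [66,72): 6 bp

[1,5,6,7,8,9,10,10,16]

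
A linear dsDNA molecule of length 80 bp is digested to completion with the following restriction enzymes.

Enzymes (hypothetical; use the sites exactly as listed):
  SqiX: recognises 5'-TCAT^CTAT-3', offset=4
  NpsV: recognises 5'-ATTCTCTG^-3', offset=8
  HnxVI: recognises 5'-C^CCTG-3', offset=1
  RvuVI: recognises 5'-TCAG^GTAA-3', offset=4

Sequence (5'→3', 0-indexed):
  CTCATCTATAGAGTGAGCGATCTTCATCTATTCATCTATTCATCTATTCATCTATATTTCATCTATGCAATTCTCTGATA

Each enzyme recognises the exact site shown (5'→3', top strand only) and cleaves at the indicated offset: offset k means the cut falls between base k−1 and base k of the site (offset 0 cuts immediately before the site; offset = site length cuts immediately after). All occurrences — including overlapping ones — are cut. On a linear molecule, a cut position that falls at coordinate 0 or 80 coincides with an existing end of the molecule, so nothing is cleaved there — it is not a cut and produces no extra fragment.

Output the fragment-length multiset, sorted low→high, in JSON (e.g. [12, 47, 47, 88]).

[3,5,8,8,8,11,15,22]

Scan for sites:
  SqiX TCATCTAT/4: at [1, 23, 31, 39, 47, 58] ⇒ [5, 27, 35, 43, 51, 62]
  NpsV ATTCTCTG/8: at [69] ⇒ [77]
  HnxVI (CCCTG, off=1): no sites
  RvuVI (TCAGGTAA, off=4): no sites

All cut coordinates (distinct, sorted): [5, 27, 35, 43, 51, 62, 77]

Fragment lengths:
  [0,5): 5 bp
  [5,27): 22 bp
  [27,35): 8 bp
  [35,43): 8 bp
  [43,51): 8 bp
  [51,62): 11 bp
  [62,77): 15 bp
  [77,80): 3 bp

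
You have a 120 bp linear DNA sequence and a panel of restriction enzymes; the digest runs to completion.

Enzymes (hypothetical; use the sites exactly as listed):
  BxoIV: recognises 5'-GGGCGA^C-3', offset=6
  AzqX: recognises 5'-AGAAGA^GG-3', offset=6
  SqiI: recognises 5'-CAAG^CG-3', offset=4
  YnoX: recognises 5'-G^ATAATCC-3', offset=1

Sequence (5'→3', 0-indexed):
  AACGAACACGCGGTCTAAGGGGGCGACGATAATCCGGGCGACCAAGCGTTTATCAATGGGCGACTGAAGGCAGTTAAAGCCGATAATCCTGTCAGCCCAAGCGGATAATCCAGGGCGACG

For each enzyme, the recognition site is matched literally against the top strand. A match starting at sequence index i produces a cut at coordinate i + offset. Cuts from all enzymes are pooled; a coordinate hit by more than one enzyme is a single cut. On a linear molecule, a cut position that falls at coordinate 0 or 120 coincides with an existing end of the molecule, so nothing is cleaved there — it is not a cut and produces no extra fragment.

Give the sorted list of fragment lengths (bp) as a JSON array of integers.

[2,2,3,5,13,14,17,19,19,26]

Per-enzyme occurrences:
  BxoIV GGGCGAC/6: at [20, 35, 57, 112] ⇒ [26, 41, 63, 118]
  AzqX (AGAAGAGG, off=6): no sites
  SqiI CAAGCG/4: at [42, 97] ⇒ [46, 101]
  YnoX GATAATCC/1: at [27, 81, 103] ⇒ [28, 82, 104]

All cut coordinates (distinct, sorted): [26, 28, 41, 46, 63, 82, 101, 104, 118]

Fragment lengths:
  [0,26): 26 bp
  [26,28): 2 bp
  [28,41): 13 bp
  [41,46): 5 bp
  [46,63): 17 bp
  [63,82): 19 bp
  [82,101): 19 bp
  [101,104): 3 bp
  [104,118): 14 bp
  [118,120): 2 bp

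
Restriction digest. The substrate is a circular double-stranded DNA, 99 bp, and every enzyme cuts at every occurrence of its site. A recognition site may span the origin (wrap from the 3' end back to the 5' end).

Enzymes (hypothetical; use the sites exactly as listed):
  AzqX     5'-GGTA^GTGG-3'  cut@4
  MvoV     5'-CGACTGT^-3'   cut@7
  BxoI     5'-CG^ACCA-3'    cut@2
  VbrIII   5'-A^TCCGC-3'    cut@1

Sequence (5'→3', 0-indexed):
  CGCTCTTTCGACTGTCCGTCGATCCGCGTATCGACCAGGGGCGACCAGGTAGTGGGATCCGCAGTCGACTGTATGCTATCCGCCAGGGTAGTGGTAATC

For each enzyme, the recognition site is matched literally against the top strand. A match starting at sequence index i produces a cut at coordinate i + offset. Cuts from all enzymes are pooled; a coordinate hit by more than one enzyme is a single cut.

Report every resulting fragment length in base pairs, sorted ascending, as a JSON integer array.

[6,6,7,7,8,10,11,12,15,17]

Scan for sites:
  AzqX GGTAGTGG/4: at [47, 86] ⇒ [51, 90]
  MvoV CGACTGT/7: at [8, 65] ⇒ [15, 72]
  BxoI CGACCA/2: at [31, 41] ⇒ [33, 43]
  VbrIII ATCCGC/1: at [21, 56, 77, 96] ⇒ [22, 57, 78, 97]

Pooled cuts: [15, 22, 33, 43, 51, 57, 72, 78, 90, 97]

Fragments:
  15→22: 7 bp
  22→33: 11 bp
  33→43: 10 bp
  43→51: 8 bp
  51→57: 6 bp
  57→72: 15 bp
  72→78: 6 bp
  78→90: 12 bp
  90→97: 7 bp
  97→15 (wrap): 99-97+15 = 17 bp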